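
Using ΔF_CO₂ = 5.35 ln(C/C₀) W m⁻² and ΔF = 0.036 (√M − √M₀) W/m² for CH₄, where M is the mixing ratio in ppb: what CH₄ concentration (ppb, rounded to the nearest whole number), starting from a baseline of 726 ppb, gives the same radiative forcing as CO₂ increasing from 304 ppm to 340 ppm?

CO₂ forcing: 5.35 × ln(340/304) = 5.35 × 0.111918 = 0.59876 W/m².
Set 0.036(√M − √726) = 0.59876: √M = 0.59876/0.036 + √726 = 16.6322 + 26.9444 = 43.5766.
M = (43.5766)² = 1898.92 ppb.

M ≈ 1899 ppb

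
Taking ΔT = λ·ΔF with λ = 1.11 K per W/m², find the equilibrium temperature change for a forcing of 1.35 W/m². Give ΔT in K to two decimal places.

ΔT = λ ΔF = 1.11 × 1.35 = 1.4985 K.

ΔT = 1.50 K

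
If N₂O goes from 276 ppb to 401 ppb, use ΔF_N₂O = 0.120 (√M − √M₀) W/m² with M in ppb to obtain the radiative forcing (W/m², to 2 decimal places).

N₂O: 0.120 × (√401 − √276) = 0.120 × (20.0250 − 16.6132) = 0.120 × 3.4118 = 0.4094 W/m².

ΔF = 0.41 W/m²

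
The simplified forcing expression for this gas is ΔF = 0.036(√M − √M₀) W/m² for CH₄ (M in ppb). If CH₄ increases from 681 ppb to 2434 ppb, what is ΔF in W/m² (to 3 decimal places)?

CH₄: 0.036 × (√2434 − √681) = 0.036 × (49.3356 − 26.0960) = 0.036 × 23.2396 = 0.8366 W/m².

ΔF = 0.837 W/m²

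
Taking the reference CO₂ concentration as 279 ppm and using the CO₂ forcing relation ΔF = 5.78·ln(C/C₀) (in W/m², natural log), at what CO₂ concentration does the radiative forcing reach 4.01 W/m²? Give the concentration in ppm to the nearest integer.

Set 5.78 ln(C/279) = 4.01, so ln(C/279) = 4.01/5.78 = 0.69377.
Then C/279 = e^0.69377 = 2.00125, giving C = 279 × 2.00125 = 558.35 ppm.

C ≈ 558 ppm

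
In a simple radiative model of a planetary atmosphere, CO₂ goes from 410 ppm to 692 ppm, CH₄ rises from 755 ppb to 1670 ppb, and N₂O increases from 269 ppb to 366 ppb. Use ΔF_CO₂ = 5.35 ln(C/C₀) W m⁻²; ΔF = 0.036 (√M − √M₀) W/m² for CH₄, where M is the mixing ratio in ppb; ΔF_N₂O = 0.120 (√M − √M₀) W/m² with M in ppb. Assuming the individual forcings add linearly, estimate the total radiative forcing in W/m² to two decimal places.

ΔF = 3.61 W/m²

CO₂: 5.35 × ln(692/410) = 5.35 × ln(1.68780) = 5.35 × 0.52343 = 2.8004 W/m².
CH₄: 0.036 × (√1670 − √755) = 0.036 × (40.8656 − 27.4773) = 0.036 × 13.3883 = 0.4820 W/m².
N₂O: 0.120 × (√366 − √269) = 0.120 × (19.1311 − 16.4012) = 0.120 × 2.7299 = 0.3276 W/m².
Total ΔF = 2.8004 + 0.4820 + 0.3276 = 3.6100 W/m².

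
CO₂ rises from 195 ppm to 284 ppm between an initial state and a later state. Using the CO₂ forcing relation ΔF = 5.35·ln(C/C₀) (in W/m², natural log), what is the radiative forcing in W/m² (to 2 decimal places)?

ΔF = 2.01 W/m²

CO₂: 5.35 × ln(284/195) = 5.35 × ln(1.45641) = 5.35 × 0.37597 = 2.0114 W/m².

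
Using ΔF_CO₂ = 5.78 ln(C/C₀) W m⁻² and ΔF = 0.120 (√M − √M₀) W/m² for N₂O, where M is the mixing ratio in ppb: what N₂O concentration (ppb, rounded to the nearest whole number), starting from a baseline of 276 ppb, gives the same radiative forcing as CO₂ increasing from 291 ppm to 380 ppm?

M ≈ 868 ppb

CO₂ forcing: 5.78 × ln(380/291) = 5.78 × 0.266848 = 1.54238 W/m².
Set 0.120(√M − √276) = 1.54238: √M = 1.54238/0.120 + √276 = 12.8532 + 16.6132 = 29.4664.
M = (29.4664)² = 868.27 ppb.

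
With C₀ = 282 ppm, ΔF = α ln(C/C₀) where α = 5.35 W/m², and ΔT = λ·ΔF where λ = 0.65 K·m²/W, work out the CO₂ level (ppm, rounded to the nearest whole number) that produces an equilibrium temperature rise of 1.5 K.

C ≈ 434 ppm

Required forcing: ΔF = ΔT/λ = 1.5/0.65 = 2.3077 W/m².
Then ln(C/282) = ΔF/5.35 = 2.3077/5.35 = 0.43135.
So C = 282 × e^0.43135 = 282 × 1.53933 = 434.09 ppm.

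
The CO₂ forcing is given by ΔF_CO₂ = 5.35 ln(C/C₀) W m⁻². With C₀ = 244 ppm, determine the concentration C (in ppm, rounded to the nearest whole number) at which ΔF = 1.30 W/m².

C ≈ 311 ppm

Set 5.35 ln(C/244) = 1.30, so ln(C/244) = 1.30/5.35 = 0.24299.
Then C/244 = e^0.24299 = 1.27506, giving C = 244 × 1.27506 = 311.11 ppm.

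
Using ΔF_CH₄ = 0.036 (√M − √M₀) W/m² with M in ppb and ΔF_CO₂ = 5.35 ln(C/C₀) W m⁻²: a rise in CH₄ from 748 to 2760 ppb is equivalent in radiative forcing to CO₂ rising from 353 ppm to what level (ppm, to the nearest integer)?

C ≈ 418 ppm

CH₄ forcing: 0.036 × (√2760 − √748) = 0.036 × (52.5357 − 27.3496) = 0.036 × 25.1861 = 0.90670 W/m².
Set 5.35 ln(C/353) = 0.90670: ln(C/353) = 0.90670/5.35 = 0.16948, so C = 353 × e^0.16948 = 353 × 1.18469 = 418.20 ppm.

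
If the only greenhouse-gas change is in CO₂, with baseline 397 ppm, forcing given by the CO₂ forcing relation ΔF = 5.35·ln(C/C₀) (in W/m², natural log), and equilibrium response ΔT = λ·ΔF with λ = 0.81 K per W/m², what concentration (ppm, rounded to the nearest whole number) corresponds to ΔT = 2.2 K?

C ≈ 660 ppm

Required forcing: ΔF = ΔT/λ = 2.2/0.81 = 2.7160 W/m².
Then ln(C/397) = ΔF/5.35 = 2.7160/5.35 = 0.50766.
So C = 397 × e^0.50766 = 397 × 1.66140 = 659.58 ppm.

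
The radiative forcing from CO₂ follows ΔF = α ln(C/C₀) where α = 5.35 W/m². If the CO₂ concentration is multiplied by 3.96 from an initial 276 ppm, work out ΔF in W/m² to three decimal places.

ΔF = 7.363 W/m²

ΔF = 5.35 × ln(3.96) = 5.35 × 1.37624 = 7.3629 W/m².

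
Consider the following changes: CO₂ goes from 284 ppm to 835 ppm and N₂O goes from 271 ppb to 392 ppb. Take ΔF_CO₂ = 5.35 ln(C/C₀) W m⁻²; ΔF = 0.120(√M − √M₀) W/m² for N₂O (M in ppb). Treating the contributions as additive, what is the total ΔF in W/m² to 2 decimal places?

ΔF = 6.17 W/m²

CO₂: 5.35 × ln(835/284) = 5.35 × ln(2.94014) = 5.35 × 1.07846 = 5.7698 W/m².
N₂O: 0.120 × (√392 − √271) = 0.120 × (19.7990 − 16.4621) = 0.120 × 3.3369 = 0.4004 W/m².
Total ΔF = 5.7698 + 0.4004 = 6.1702 W/m².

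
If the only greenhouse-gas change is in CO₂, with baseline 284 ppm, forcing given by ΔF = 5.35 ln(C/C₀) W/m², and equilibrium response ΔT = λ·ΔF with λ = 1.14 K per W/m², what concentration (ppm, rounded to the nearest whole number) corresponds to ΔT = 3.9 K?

Required forcing: ΔF = ΔT/λ = 3.9/1.14 = 3.4211 W/m².
Then ln(C/284) = ΔF/5.35 = 3.4211/5.35 = 0.63946.
So C = 284 × e^0.63946 = 284 × 1.89546 = 538.31 ppm.

C ≈ 538 ppm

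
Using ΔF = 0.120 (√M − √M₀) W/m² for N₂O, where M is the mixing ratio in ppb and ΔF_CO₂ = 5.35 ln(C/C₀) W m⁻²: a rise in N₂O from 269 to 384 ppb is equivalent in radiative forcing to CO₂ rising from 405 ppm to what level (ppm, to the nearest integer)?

N₂O forcing: 0.120 × (√384 − √269) = 0.120 × (19.5959 − 16.4012) = 0.120 × 3.1947 = 0.38336 W/m².
Set 5.35 ln(C/405) = 0.38336: ln(C/405) = 0.38336/5.35 = 0.07166, so C = 405 × e^0.07166 = 405 × 1.07429 = 435.09 ppm.

C ≈ 435 ppm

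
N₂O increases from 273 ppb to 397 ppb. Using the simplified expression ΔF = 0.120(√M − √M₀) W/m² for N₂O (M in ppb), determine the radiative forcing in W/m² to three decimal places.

N₂O: 0.120 × (√397 − √273) = 0.120 × (19.9249 − 16.5227) = 0.120 × 3.4022 = 0.4083 W/m².

ΔF = 0.408 W/m²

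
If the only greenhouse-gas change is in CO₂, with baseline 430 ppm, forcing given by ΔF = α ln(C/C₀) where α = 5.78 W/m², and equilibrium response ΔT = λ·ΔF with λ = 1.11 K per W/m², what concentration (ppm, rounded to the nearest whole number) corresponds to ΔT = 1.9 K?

C ≈ 578 ppm

Required forcing: ΔF = ΔT/λ = 1.9/1.11 = 1.7117 W/m².
Then ln(C/430) = ΔF/5.78 = 1.7117/5.78 = 0.29614.
So C = 430 × e^0.29614 = 430 × 1.34466 = 578.20 ppm.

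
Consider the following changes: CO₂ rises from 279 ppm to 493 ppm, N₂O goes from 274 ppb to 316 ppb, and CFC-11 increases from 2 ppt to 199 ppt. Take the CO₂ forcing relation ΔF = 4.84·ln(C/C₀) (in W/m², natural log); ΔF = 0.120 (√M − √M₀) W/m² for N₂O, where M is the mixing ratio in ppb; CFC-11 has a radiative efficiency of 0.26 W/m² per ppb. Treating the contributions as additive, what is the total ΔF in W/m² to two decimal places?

CO₂: 4.84 × ln(493/279) = 4.84 × ln(1.76703) = 4.84 × 0.56930 = 2.7554 W/m².
N₂O: 0.120 × (√316 − √274) = 0.120 × (17.7764 − 16.5529) = 0.120 × 1.2235 = 0.1468 W/m².
CFC-11: Δ = 199 − 2 = 197 ppt = 0.197 ppb; ΔF = 0.26 × 0.197 = 0.0512 W/m².
Total ΔF = 2.7554 + 0.1468 + 0.0512 = 2.9534 W/m².

ΔF = 2.95 W/m²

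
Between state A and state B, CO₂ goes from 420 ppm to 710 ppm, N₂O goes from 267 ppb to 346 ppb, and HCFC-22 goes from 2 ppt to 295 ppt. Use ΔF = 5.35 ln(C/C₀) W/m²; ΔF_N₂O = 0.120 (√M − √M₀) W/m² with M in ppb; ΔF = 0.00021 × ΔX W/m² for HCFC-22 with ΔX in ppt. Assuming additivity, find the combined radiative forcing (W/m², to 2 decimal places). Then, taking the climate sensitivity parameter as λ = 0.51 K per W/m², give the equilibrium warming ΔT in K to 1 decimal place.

CO₂: 5.35 × ln(710/420) = 5.35 × ln(1.69048) = 5.35 × 0.52501 = 2.8088 W/m².
N₂O: 0.120 × (√346 − √267) = 0.120 × (18.6011 − 16.3401) = 0.120 × 2.2610 = 0.2713 W/m².
HCFC-22: ΔF = 0.00021 × (295 − 2) = 0.00021 × 293 = 0.0615 W/m².
Total ΔF = 2.8088 + 0.2713 + 0.0615 = 3.1416 W/m².
ΔT = λ ΔF = 0.51 × 3.14 = 1.6014 K.

ΔF = 3.14 W/m²; ΔT = 1.6 K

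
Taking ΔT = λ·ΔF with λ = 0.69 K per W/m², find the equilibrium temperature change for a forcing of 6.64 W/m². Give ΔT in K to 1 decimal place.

ΔT = 4.6 K

ΔT = λ ΔF = 0.69 × 6.64 = 4.5816 K.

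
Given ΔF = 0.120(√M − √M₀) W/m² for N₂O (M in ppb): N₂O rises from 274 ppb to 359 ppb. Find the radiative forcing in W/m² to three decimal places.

ΔF = 0.287 W/m²

N₂O: 0.120 × (√359 − √274) = 0.120 × (18.9473 − 16.5529) = 0.120 × 2.3944 = 0.2873 W/m².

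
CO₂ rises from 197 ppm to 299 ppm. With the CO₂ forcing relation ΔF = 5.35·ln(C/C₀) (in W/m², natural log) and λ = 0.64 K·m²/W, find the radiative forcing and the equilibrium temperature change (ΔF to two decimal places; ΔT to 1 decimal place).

ΔF = 2.23 W/m²; ΔT = 1.4 K

CO₂: 5.35 × ln(299/197) = 5.35 × ln(1.51777) = 5.35 × 0.41724 = 2.2322 W/m².
ΔT = λ ΔF = 0.64 × 2.23 = 1.4272 K.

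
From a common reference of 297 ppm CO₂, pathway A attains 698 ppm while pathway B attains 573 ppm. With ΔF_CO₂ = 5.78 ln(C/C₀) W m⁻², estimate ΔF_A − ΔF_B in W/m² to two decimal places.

ΔF_A = 5.78 ln(698/297) = 5.78 × 0.85449 = 4.9390 W/m².
ΔF_B = 5.78 ln(573/297) = 5.78 × 0.65715 = 3.7983 W/m².
Difference: 4.9390 − 3.7983 = 1.1407 W/m².

ΔF_A − ΔF_B = 1.14 W/m²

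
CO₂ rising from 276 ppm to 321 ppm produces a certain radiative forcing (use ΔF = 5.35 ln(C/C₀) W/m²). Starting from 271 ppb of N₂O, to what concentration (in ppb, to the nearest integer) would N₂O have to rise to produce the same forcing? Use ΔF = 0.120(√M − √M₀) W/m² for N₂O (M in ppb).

M ≈ 538 ppb

CO₂ forcing: 5.35 × ln(321/276) = 5.35 × 0.151040 = 0.80806 W/m².
Set 0.120(√M − √271) = 0.80806: √M = 0.80806/0.120 + √271 = 6.7338 + 16.4621 = 23.1959.
M = (23.1959)² = 538.05 ppb.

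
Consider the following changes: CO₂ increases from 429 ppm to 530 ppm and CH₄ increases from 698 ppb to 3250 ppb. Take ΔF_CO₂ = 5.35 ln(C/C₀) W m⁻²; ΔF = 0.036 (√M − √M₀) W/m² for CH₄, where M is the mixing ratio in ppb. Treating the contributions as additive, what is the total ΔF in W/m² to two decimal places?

ΔF = 2.23 W/m²

CO₂: 5.35 × ln(530/429) = 5.35 × ln(1.23543) = 5.35 × 0.21142 = 1.1311 W/m².
CH₄: 0.036 × (√3250 − √698) = 0.036 × (57.0088 − 26.4197) = 0.036 × 30.5891 = 1.1012 W/m².
Total ΔF = 1.1311 + 1.1012 = 2.2323 W/m².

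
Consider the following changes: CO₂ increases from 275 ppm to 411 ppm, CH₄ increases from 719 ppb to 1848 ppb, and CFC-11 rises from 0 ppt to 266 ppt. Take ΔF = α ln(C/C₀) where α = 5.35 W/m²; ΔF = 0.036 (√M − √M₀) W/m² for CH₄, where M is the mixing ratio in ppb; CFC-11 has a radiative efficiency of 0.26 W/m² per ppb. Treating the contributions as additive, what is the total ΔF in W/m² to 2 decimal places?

CO₂: 5.35 × ln(411/275) = 5.35 × ln(1.49455) = 5.35 × 0.40183 = 2.1498 W/m².
CH₄: 0.036 × (√1848 − √719) = 0.036 × (42.9884 − 26.8142) = 0.036 × 16.1742 = 0.5823 W/m².
CFC-11: Δ = 266 − 0 = 266 ppt = 0.266 ppb; ΔF = 0.26 × 0.266 = 0.0692 W/m².
Total ΔF = 2.1498 + 0.5823 + 0.0692 = 2.8013 W/m².

ΔF = 2.80 W/m²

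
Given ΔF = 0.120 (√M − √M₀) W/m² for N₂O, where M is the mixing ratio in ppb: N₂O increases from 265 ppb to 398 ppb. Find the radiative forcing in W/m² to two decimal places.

ΔF = 0.44 W/m²

N₂O: 0.120 × (√398 − √265) = 0.120 × (19.9499 − 16.2788) = 0.120 × 3.6711 = 0.4405 W/m².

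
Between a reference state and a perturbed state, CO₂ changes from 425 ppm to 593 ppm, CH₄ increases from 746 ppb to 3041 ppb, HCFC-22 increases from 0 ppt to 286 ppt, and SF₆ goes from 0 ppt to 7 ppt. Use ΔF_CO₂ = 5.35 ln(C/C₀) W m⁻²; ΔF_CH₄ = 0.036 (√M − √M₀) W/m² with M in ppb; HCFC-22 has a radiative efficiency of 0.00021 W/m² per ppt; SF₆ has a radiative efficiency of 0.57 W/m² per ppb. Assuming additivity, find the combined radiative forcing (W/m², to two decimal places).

ΔF = 2.85 W/m²

CO₂: 5.35 × ln(593/425) = 5.35 × ln(1.39529) = 5.35 × 0.33310 = 1.7821 W/m².
CH₄: 0.036 × (√3041 − √746) = 0.036 × (55.1453 − 27.3130) = 0.036 × 27.8323 = 1.0020 W/m².
HCFC-22: ΔF = 0.00021 × (286 − 0) = 0.00021 × 286 = 0.0601 W/m².
SF₆: Δ = 7 − 0 = 7 ppt = 0.007 ppb; ΔF = 0.57 × 0.007 = 0.0040 W/m².
Total ΔF = 1.7821 + 1.0020 + 0.0601 + 0.0040 = 2.8482 W/m².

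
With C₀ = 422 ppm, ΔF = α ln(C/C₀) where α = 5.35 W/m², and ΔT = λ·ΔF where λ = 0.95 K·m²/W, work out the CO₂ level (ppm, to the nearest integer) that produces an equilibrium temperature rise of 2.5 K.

Required forcing: ΔF = ΔT/λ = 2.5/0.95 = 2.6316 W/m².
Then ln(C/422) = ΔF/5.35 = 2.6316/5.35 = 0.49189.
So C = 422 × e^0.49189 = 422 × 1.63540 = 690.14 ppm.

C ≈ 690 ppm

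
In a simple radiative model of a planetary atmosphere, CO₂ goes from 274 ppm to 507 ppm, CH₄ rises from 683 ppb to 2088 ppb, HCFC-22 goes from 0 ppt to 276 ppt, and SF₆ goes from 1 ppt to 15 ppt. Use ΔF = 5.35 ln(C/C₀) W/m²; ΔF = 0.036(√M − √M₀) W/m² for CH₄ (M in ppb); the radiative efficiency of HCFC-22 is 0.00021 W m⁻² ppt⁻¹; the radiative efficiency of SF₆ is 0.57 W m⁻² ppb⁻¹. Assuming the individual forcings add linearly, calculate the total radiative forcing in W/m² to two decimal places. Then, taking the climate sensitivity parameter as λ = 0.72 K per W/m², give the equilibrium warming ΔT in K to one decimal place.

ΔF = 4.06 W/m²; ΔT = 2.9 K

CO₂: 5.35 × ln(507/274) = 5.35 × ln(1.85036) = 5.35 × 0.61538 = 3.2923 W/m².
CH₄: 0.036 × (√2088 − √683) = 0.036 × (45.6946 − 26.1343) = 0.036 × 19.5603 = 0.7042 W/m².
HCFC-22: ΔF = 0.00021 × (276 − 0) = 0.00021 × 276 = 0.0580 W/m².
SF₆: Δ = 15 − 1 = 14 ppt = 0.014 ppb; ΔF = 0.57 × 0.014 = 0.0080 W/m².
Total ΔF = 3.2923 + 0.7042 + 0.0580 + 0.0080 = 4.0625 W/m².
ΔT = λ ΔF = 0.72 × 4.06 = 2.9232 K.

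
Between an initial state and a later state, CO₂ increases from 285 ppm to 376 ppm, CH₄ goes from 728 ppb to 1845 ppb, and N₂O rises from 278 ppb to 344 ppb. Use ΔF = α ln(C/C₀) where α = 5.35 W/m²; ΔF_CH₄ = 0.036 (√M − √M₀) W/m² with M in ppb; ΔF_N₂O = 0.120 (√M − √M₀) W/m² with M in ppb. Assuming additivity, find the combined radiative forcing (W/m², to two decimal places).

ΔF = 2.28 W/m²

CO₂: 5.35 × ln(376/285) = 5.35 × ln(1.31930) = 5.35 × 0.27710 = 1.4825 W/m².
CH₄: 0.036 × (√1845 − √728) = 0.036 × (42.9535 − 26.9815) = 0.036 × 15.9720 = 0.5750 W/m².
N₂O: 0.120 × (√344 − √278) = 0.120 × (18.5472 − 16.6733) = 0.120 × 1.8739 = 0.2249 W/m².
Total ΔF = 1.4825 + 0.5750 + 0.2249 = 2.2824 W/m².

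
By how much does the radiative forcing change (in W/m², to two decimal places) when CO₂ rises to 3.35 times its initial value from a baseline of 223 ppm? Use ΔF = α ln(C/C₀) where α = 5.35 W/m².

ΔF = 6.47 W/m²

Because the forcing depends only on the ratio C/C₀, the initial concentration does not enter.
ΔF = 5.35 × ln(3.35) = 5.35 × 1.20896 = 6.4679 W/m².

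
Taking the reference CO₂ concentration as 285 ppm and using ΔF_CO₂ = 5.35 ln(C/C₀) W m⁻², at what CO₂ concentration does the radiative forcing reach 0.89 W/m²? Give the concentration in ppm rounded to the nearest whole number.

C ≈ 337 ppm

Set 5.35 ln(C/285) = 0.89, so ln(C/285) = 0.89/5.35 = 0.16636.
Then C/285 = e^0.16636 = 1.18100, giving C = 285 × 1.18100 = 336.59 ppm.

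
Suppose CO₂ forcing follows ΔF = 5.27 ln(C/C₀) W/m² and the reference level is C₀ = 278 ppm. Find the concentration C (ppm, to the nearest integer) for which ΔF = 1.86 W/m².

Set 5.27 ln(C/278) = 1.86, so ln(C/278) = 1.86/5.27 = 0.35294.
Then C/278 = e^0.35294 = 1.42325, giving C = 278 × 1.42325 = 395.66 ppm.

C ≈ 396 ppm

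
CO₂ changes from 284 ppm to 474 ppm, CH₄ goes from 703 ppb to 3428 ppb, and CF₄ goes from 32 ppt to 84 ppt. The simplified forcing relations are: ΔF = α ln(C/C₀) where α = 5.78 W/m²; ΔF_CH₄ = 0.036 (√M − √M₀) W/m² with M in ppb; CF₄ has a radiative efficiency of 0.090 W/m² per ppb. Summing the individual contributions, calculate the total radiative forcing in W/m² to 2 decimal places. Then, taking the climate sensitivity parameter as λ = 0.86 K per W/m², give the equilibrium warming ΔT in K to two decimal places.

ΔF = 4.12 W/m²; ΔT = 3.54 K

CO₂: 5.78 × ln(474/284) = 5.78 × ln(1.66901) = 5.78 × 0.51223 = 2.9607 W/m².
CH₄: 0.036 × (√3428 − √703) = 0.036 × (58.5491 − 26.5141) = 0.036 × 32.0350 = 1.1533 W/m².
CF₄: Δ = 84 − 32 = 52 ppt = 0.052 ppb; ΔF = 0.090 × 0.052 = 0.0047 W/m².
Total ΔF = 2.9607 + 1.1533 + 0.0047 = 4.1187 W/m².
ΔT = λ ΔF = 0.86 × 4.12 = 3.5432 K.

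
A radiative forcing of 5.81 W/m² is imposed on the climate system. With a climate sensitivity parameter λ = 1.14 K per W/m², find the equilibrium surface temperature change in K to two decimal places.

ΔT = 6.62 K

ΔT = λ ΔF = 1.14 × 5.81 = 6.6234 K.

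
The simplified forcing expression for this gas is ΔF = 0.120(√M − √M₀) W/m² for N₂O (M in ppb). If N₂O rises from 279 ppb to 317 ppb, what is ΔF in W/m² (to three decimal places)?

N₂O: 0.120 × (√317 − √279) = 0.120 × (17.8045 − 16.7033) = 0.120 × 1.1012 = 0.1321 W/m².

ΔF = 0.132 W/m²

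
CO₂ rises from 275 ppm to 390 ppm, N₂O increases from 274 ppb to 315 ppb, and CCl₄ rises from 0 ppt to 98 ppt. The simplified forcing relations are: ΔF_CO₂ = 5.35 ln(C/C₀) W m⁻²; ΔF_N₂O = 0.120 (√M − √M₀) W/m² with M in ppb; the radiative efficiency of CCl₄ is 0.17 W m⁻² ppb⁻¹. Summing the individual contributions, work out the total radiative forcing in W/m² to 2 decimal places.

ΔF = 2.03 W/m²

CO₂: 5.35 × ln(390/275) = 5.35 × ln(1.41818) = 5.35 × 0.34937 = 1.8691 W/m².
N₂O: 0.120 × (√315 − √274) = 0.120 × (17.7482 − 16.5529) = 0.120 × 1.1953 = 0.1434 W/m².
CCl₄: Δ = 98 − 0 = 98 ppt = 0.098 ppb; ΔF = 0.17 × 0.098 = 0.0167 W/m².
Total ΔF = 1.8691 + 0.1434 + 0.0167 = 2.0292 W/m².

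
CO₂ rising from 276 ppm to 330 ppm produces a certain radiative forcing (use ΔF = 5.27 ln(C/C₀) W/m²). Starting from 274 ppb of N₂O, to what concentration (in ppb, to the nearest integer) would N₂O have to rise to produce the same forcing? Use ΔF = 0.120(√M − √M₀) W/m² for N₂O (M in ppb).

M ≈ 595 ppb

CO₂ forcing: 5.27 × ln(330/276) = 5.27 × 0.178692 = 0.94171 W/m².
Set 0.120(√M − √274) = 0.94171: √M = 0.94171/0.120 + √274 = 7.8476 + 16.5529 = 24.4005.
M = (24.4005)² = 595.38 ppb.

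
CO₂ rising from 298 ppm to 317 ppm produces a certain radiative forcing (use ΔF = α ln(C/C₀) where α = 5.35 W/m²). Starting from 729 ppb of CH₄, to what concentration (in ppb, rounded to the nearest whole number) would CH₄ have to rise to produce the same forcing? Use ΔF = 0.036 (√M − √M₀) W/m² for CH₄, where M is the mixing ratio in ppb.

CO₂ forcing: 5.35 × ln(317/298) = 5.35 × 0.061808 = 0.33067 W/m².
Set 0.036(√M − √729) = 0.33067: √M = 0.33067/0.036 + √729 = 9.1853 + 27.0000 = 36.1853.
M = (36.1853)² = 1309.38 ppb.

M ≈ 1309 ppb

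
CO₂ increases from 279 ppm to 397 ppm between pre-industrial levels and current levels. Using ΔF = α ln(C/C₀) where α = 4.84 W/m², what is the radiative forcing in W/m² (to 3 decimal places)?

CO₂: 4.84 × ln(397/279) = 4.84 × ln(1.42294) = 4.84 × 0.35273 = 1.7072 W/m².

ΔF = 1.707 W/m²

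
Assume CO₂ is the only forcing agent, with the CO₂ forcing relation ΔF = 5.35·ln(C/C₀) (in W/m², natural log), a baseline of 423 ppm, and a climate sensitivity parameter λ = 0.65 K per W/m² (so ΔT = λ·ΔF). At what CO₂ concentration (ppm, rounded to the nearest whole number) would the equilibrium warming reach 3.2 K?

C ≈ 1062 ppm

Required forcing: ΔF = ΔT/λ = 3.2/0.65 = 4.9231 W/m².
Then ln(C/423) = ΔF/5.35 = 4.9231/5.35 = 0.92021.
So C = 423 × e^0.92021 = 423 × 2.50982 = 1061.65 ppm.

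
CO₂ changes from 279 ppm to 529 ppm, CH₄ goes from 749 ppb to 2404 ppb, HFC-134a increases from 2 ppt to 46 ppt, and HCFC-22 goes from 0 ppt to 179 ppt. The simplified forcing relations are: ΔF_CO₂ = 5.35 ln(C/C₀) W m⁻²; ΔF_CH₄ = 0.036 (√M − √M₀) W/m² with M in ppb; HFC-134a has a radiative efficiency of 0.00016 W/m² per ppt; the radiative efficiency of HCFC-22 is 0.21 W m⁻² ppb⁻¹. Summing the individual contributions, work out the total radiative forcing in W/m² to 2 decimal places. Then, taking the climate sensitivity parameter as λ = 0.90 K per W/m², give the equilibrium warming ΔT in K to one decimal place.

ΔF = 4.25 W/m²; ΔT = 3.8 K

CO₂: 5.35 × ln(529/279) = 5.35 × ln(1.89606) = 5.35 × 0.63978 = 3.4228 W/m².
CH₄: 0.036 × (√2404 − √749) = 0.036 × (49.0306 − 27.3679) = 0.036 × 21.6627 = 0.7799 W/m².
HFC-134a: ΔF = 0.00016 × (46 − 2) = 0.00016 × 44 = 0.0070 W/m².
HCFC-22: Δ = 179 − 0 = 179 ppt = 0.179 ppb; ΔF = 0.21 × 0.179 = 0.0376 W/m².
Total ΔF = 3.4228 + 0.7799 + 0.0070 + 0.0376 = 4.2473 W/m².
ΔT = λ ΔF = 0.90 × 4.25 = 3.8250 K.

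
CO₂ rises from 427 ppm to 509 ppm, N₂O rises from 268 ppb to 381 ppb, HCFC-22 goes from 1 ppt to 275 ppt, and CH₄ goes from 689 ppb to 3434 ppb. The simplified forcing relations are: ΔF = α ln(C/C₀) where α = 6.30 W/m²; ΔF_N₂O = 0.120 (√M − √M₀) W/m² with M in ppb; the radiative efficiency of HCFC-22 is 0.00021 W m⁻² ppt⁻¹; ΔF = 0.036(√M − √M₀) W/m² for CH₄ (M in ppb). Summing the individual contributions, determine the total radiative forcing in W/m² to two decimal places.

CO₂: 6.30 × ln(509/427) = 6.30 × ln(1.19204) = 6.30 × 0.17567 = 1.1067 W/m².
N₂O: 0.120 × (√381 − √268) = 0.120 × (19.5192 − 16.3707) = 0.120 × 3.1485 = 0.3778 W/m².
HCFC-22: ΔF = 0.00021 × (275 − 1) = 0.00021 × 274 = 0.0575 W/m².
CH₄: 0.036 × (√3434 − √689) = 0.036 × (58.6003 − 26.2488) = 0.036 × 32.3515 = 1.1647 W/m².
Total ΔF = 1.1067 + 0.3778 + 0.0575 + 1.1647 = 2.7067 W/m².

ΔF = 2.71 W/m²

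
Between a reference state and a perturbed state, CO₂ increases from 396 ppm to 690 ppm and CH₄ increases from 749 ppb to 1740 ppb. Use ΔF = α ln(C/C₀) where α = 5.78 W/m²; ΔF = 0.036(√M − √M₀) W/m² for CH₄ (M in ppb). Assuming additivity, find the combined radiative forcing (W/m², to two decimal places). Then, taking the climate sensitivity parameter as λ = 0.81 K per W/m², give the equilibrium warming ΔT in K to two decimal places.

ΔF = 3.73 W/m²; ΔT = 3.02 K

CO₂: 5.78 × ln(690/396) = 5.78 × ln(1.74242) = 5.78 × 0.55527 = 3.2095 W/m².
CH₄: 0.036 × (√1740 − √749) = 0.036 × (41.7133 − 27.3679) = 0.036 × 14.3454 = 0.5164 W/m².
Total ΔF = 3.2095 + 0.5164 = 3.7259 W/m².
ΔT = λ ΔF = 0.81 × 3.73 = 3.0213 K.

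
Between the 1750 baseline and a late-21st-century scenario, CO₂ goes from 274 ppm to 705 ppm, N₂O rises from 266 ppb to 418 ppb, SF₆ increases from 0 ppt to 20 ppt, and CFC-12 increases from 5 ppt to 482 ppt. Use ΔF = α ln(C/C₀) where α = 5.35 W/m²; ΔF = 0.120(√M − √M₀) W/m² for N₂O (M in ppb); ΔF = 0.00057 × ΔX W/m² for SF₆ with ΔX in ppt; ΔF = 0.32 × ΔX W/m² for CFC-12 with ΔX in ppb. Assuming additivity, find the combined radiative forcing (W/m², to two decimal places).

ΔF = 5.72 W/m²

CO₂: 5.35 × ln(705/274) = 5.35 × ln(2.57299) = 5.35 × 0.94507 = 5.0561 W/m².
N₂O: 0.120 × (√418 − √266) = 0.120 × (20.4450 − 16.3095) = 0.120 × 4.1355 = 0.4963 W/m².
SF₆: ΔF = 0.00057 × (20 − 0) = 0.00057 × 20 = 0.0114 W/m².
CFC-12: Δ = 482 − 5 = 477 ppt = 0.477 ppb; ΔF = 0.32 × 0.477 = 0.1526 W/m².
Total ΔF = 5.0561 + 0.4963 + 0.0114 + 0.1526 = 5.7164 W/m².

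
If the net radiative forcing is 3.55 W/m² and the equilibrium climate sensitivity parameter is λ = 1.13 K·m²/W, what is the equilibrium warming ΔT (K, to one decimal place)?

ΔT = 4.0 K

ΔT = λ ΔF = 1.13 × 3.55 = 4.0115 K.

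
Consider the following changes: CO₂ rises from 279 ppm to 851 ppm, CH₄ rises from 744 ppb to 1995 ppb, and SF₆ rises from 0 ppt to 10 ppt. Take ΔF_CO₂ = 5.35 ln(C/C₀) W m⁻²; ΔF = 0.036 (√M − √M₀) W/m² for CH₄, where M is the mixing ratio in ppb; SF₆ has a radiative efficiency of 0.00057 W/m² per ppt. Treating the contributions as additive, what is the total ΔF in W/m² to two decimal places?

CO₂: 5.35 × ln(851/279) = 5.35 × ln(3.05018) = 5.35 × 1.11520 = 5.9663 W/m².
CH₄: 0.036 × (√1995 − √744) = 0.036 × (44.6654 − 27.2764) = 0.036 × 17.3890 = 0.6260 W/m².
SF₆: ΔF = 0.00057 × (10 − 0) = 0.00057 × 10 = 0.0057 W/m².
Total ΔF = 5.9663 + 0.6260 + 0.0057 = 6.5980 W/m².

ΔF = 6.60 W/m²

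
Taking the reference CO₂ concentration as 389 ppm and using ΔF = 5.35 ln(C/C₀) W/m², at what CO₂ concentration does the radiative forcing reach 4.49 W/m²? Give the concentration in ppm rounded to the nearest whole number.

C ≈ 900 ppm

Set 5.35 ln(C/389) = 4.49, so ln(C/389) = 4.49/5.35 = 0.83925.
Then C/389 = e^0.83925 = 2.31463, giving C = 389 × 2.31463 = 900.39 ppm.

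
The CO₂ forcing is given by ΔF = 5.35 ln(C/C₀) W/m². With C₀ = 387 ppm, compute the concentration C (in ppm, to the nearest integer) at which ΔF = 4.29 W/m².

Set 5.35 ln(C/387) = 4.29, so ln(C/387) = 4.29/5.35 = 0.80187.
Then C/387 = e^0.80187 = 2.22971, giving C = 387 × 2.22971 = 862.90 ppm.

C ≈ 863 ppm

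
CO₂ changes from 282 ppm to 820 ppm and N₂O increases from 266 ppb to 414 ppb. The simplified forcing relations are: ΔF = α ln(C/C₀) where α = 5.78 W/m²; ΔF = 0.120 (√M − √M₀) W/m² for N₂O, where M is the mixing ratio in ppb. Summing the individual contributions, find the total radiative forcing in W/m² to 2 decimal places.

ΔF = 6.65 W/m²

CO₂: 5.78 × ln(820/282) = 5.78 × ln(2.90780) = 5.78 × 1.06740 = 6.1696 W/m².
N₂O: 0.120 × (√414 − √266) = 0.120 × (20.3470 − 16.3095) = 0.120 × 4.0375 = 0.4845 W/m².
Total ΔF = 6.1696 + 0.4845 = 6.6541 W/m².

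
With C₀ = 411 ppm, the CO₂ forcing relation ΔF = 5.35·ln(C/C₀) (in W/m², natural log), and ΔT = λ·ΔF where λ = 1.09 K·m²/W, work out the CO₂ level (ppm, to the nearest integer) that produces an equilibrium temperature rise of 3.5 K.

C ≈ 749 ppm

Required forcing: ΔF = ΔT/λ = 3.5/1.09 = 3.2110 W/m².
Then ln(C/411) = ΔF/5.35 = 3.2110/5.35 = 0.60019.
So C = 411 × e^0.60019 = 411 × 1.82247 = 749.04 ppm.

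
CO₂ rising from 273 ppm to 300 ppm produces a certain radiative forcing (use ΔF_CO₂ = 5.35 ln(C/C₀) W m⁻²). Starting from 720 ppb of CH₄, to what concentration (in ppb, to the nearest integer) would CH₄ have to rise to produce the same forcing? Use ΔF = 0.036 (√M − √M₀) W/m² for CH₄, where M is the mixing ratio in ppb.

CO₂ forcing: 5.35 × ln(300/273) = 5.35 × 0.094311 = 0.50456 W/m².
Set 0.036(√M − √720) = 0.50456: √M = 0.50456/0.036 + √720 = 14.0156 + 26.8328 = 40.8484.
M = (40.8484)² = 1668.59 ppb.

M ≈ 1669 ppb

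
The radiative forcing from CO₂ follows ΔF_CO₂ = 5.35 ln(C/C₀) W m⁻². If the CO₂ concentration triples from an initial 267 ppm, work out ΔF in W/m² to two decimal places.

ΔF = 5.35 × ln(3) = 5.35 × 1.09861 = 5.8776 W/m².

ΔF = 5.88 W/m²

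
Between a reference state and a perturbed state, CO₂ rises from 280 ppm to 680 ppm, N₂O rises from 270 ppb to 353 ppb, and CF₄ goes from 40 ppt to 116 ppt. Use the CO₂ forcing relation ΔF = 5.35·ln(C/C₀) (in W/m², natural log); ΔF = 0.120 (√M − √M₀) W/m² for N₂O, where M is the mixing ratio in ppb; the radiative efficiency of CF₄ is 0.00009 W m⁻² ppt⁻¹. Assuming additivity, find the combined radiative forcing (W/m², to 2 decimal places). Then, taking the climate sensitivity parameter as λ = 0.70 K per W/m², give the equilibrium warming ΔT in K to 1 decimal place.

ΔF = 5.04 W/m²; ΔT = 3.5 K

CO₂: 5.35 × ln(680/280) = 5.35 × ln(2.42857) = 5.35 × 0.88730 = 4.7471 W/m².
N₂O: 0.120 × (√353 − √270) = 0.120 × (18.7883 − 16.4317) = 0.120 × 2.3566 = 0.2828 W/m².
CF₄: ΔF = 0.00009 × (116 − 40) = 0.00009 × 76 = 0.0068 W/m².
Total ΔF = 4.7471 + 0.2828 + 0.0068 = 5.0367 W/m².
ΔT = λ ΔF = 0.70 × 5.04 = 3.5280 K.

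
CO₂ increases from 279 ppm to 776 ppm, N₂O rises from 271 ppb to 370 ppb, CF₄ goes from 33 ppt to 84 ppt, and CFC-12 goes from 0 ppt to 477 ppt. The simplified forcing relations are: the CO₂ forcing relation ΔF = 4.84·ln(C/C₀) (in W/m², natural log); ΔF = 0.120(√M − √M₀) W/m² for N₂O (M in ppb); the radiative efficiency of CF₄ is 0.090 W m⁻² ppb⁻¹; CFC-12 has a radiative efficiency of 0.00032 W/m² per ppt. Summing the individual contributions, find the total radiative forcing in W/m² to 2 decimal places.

ΔF = 5.44 W/m²

CO₂: 4.84 × ln(776/279) = 4.84 × ln(2.78136) = 4.84 × 1.02294 = 4.9510 W/m².
N₂O: 0.120 × (√370 − √271) = 0.120 × (19.2354 − 16.4621) = 0.120 × 2.7733 = 0.3328 W/m².
CF₄: Δ = 84 − 33 = 51 ppt = 0.051 ppb; ΔF = 0.090 × 0.051 = 0.0046 W/m².
CFC-12: ΔF = 0.00032 × (477 − 0) = 0.00032 × 477 = 0.1526 W/m².
Total ΔF = 4.9510 + 0.3328 + 0.0046 + 0.1526 = 5.4410 W/m².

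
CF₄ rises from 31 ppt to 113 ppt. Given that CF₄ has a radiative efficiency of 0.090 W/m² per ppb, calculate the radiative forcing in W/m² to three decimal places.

ΔF = 0.007 W/m²

CF₄: Δ = 113 − 31 = 82 ppt = 0.082 ppb; ΔF = 0.090 × 0.082 = 0.0074 W/m².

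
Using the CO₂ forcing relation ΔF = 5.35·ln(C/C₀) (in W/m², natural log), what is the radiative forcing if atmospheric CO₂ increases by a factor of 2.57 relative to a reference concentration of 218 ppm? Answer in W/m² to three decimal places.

Because the forcing depends only on the ratio C/C₀, the initial concentration does not enter.
ΔF = 5.35 × ln(2.57) = 5.35 × 0.94391 = 5.0499 W/m².

ΔF = 5.050 W/m²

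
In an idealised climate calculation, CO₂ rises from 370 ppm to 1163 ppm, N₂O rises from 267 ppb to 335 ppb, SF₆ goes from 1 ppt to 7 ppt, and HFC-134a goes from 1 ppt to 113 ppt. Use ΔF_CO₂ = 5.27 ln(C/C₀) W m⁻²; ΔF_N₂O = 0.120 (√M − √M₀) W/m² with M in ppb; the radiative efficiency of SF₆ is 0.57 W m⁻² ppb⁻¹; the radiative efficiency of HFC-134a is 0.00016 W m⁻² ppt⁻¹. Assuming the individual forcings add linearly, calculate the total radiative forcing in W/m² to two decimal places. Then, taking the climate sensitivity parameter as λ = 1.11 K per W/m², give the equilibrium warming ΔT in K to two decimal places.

ΔF = 6.29 W/m²; ΔT = 6.98 K

CO₂: 5.27 × ln(1163/370) = 5.27 × ln(3.14324) = 5.27 × 1.14525 = 6.0355 W/m².
N₂O: 0.120 × (√335 − √267) = 0.120 × (18.3030 − 16.3401) = 0.120 × 1.9629 = 0.2355 W/m².
SF₆: Δ = 7 − 1 = 6 ppt = 0.006 ppb; ΔF = 0.57 × 0.006 = 0.0034 W/m².
HFC-134a: ΔF = 0.00016 × (113 − 1) = 0.00016 × 112 = 0.0179 W/m².
Total ΔF = 6.0355 + 0.2355 + 0.0034 + 0.0179 = 6.2923 W/m².
ΔT = λ ΔF = 1.11 × 6.29 = 6.9819 K.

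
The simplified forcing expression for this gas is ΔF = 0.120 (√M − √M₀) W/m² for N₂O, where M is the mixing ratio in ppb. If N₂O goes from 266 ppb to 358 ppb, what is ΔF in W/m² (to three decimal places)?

ΔF = 0.313 W/m²

N₂O: 0.120 × (√358 − √266) = 0.120 × (18.9209 − 16.3095) = 0.120 × 2.6114 = 0.3134 W/m².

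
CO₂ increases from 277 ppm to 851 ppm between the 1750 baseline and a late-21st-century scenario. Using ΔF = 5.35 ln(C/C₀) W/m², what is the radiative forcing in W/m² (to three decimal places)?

ΔF = 6.005 W/m²

CO₂: 5.35 × ln(851/277) = 5.35 × ln(3.07220) = 5.35 × 1.12239 = 6.0048 W/m².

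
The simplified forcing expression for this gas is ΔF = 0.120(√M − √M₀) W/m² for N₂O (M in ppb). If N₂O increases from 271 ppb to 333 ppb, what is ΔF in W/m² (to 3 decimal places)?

ΔF = 0.214 W/m²

N₂O: 0.120 × (√333 − √271) = 0.120 × (18.2483 − 16.4621) = 0.120 × 1.7862 = 0.2143 W/m².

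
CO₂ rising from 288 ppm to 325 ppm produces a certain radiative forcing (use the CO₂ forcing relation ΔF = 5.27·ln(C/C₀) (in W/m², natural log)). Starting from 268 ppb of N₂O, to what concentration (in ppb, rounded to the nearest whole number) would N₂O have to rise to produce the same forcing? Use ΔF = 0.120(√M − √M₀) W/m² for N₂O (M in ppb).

CO₂ forcing: 5.27 × ln(325/288) = 5.27 × 0.120865 = 0.63696 W/m².
Set 0.120(√M − √268) = 0.63696: √M = 0.63696/0.120 + √268 = 5.3080 + 16.3707 = 21.6787.
M = (21.6787)² = 469.97 ppb.

M ≈ 470 ppb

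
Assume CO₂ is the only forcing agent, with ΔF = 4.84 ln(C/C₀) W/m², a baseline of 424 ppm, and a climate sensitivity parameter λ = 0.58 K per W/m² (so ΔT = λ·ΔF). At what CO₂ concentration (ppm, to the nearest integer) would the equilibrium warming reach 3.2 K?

Required forcing: ΔF = ΔT/λ = 3.2/0.58 = 5.5172 W/m².
Then ln(C/424) = ΔF/4.84 = 5.5172/4.84 = 1.13992.
So C = 424 × e^1.13992 = 424 × 3.12652 = 1325.64 ppm.

C ≈ 1326 ppm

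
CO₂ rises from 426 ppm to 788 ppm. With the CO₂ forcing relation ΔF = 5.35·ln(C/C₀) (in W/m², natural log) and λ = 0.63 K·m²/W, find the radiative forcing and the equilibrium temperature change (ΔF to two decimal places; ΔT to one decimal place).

ΔF = 3.29 W/m²; ΔT = 2.1 K

CO₂: 5.35 × ln(788/426) = 5.35 × ln(1.84977) = 5.35 × 0.61506 = 3.2906 W/m².
ΔT = λ ΔF = 0.63 × 3.29 = 2.0727 K.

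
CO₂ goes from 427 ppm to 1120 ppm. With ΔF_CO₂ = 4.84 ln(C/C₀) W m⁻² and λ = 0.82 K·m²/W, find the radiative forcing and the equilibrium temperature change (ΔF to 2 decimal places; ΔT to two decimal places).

ΔF = 4.67 W/m²; ΔT = 3.83 K

CO₂: 4.84 × ln(1120/427) = 4.84 × ln(2.62295) = 4.84 × 0.96430 = 4.6672 W/m².
ΔT = λ ΔF = 0.82 × 4.67 = 3.8294 K.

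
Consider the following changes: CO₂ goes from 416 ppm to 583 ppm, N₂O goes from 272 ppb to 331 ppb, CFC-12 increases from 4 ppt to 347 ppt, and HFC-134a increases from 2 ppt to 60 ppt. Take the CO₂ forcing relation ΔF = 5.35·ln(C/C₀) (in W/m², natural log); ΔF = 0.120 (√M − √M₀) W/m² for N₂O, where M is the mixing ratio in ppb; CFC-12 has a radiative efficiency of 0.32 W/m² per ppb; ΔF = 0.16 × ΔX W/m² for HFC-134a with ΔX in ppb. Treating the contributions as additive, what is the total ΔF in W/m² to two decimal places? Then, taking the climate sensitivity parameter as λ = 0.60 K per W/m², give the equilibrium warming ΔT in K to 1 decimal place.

CO₂: 5.35 × ln(583/416) = 5.35 × ln(1.40144) = 5.35 × 0.33750 = 1.8056 W/m².
N₂O: 0.120 × (√331 − √272) = 0.120 × (18.1934 − 16.4924) = 0.120 × 1.7010 = 0.2041 W/m².
CFC-12: Δ = 347 − 4 = 343 ppt = 0.343 ppb; ΔF = 0.32 × 0.343 = 0.1098 W/m².
HFC-134a: Δ = 60 − 2 = 58 ppt = 0.058 ppb; ΔF = 0.16 × 0.058 = 0.0093 W/m².
Total ΔF = 1.8056 + 0.2041 + 0.1098 + 0.0093 = 2.1288 W/m².
ΔT = λ ΔF = 0.60 × 2.13 = 1.2780 K.

ΔF = 2.13 W/m²; ΔT = 1.3 K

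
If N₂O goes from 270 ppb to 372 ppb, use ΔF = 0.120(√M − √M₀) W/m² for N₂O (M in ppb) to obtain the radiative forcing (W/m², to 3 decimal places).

ΔF = 0.343 W/m²

N₂O: 0.120 × (√372 − √270) = 0.120 × (19.2873 − 16.4317) = 0.120 × 2.8556 = 0.3427 W/m².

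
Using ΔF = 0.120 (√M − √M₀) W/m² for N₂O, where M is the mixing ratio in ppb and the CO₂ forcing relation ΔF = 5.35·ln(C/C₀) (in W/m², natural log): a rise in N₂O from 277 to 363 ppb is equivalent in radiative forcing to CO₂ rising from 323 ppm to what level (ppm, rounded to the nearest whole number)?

C ≈ 341 ppm

N₂O forcing: 0.120 × (√363 − √277) = 0.120 × (19.0526 − 16.6433) = 0.120 × 2.4093 = 0.28912 W/m².
Set 5.35 ln(C/323) = 0.28912: ln(C/323) = 0.28912/5.35 = 0.05404, so C = 323 × e^0.05404 = 323 × 1.05553 = 340.94 ppm.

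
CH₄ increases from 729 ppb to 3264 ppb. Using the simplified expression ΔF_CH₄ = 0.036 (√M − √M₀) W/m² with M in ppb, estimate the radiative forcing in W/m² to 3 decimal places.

CH₄: 0.036 × (√3264 − √729) = 0.036 × (57.1314 − 27.0000) = 0.036 × 30.1314 = 1.0847 W/m².

ΔF = 1.085 W/m²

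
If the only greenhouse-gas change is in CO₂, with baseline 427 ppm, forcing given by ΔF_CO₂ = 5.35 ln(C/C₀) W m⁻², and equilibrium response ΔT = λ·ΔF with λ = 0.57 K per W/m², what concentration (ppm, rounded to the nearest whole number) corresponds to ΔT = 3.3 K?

C ≈ 1260 ppm

Required forcing: ΔF = ΔT/λ = 3.3/0.57 = 5.7895 W/m².
Then ln(C/427) = ΔF/5.35 = 5.7895/5.35 = 1.08215.
So C = 427 × e^1.08215 = 427 × 2.95102 = 1260.09 ppm.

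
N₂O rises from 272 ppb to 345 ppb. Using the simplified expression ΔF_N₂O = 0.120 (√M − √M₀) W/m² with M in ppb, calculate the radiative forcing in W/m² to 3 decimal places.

ΔF = 0.250 W/m²

N₂O: 0.120 × (√345 − √272) = 0.120 × (18.5742 − 16.4924) = 0.120 × 2.0818 = 0.2498 W/m².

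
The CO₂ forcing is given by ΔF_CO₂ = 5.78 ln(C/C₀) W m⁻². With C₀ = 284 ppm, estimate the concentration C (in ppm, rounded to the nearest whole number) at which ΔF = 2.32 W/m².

C ≈ 424 ppm

Set 5.78 ln(C/284) = 2.32, so ln(C/284) = 2.32/5.78 = 0.40138.
Then C/284 = e^0.40138 = 1.49388, giving C = 284 × 1.49388 = 424.26 ppm.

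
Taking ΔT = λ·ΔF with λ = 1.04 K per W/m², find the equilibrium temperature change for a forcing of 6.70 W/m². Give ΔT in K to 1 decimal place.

ΔT = λ ΔF = 1.04 × 6.70 = 6.9680 K.

ΔT = 7.0 K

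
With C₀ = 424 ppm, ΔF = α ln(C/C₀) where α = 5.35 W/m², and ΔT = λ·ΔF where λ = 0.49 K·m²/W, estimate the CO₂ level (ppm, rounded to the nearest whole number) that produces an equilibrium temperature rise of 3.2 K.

C ≈ 1437 ppm

Required forcing: ΔF = ΔT/λ = 3.2/0.49 = 6.5306 W/m².
Then ln(C/424) = ΔF/5.35 = 6.5306/5.35 = 1.22067.
So C = 424 × e^1.22067 = 424 × 3.38946 = 1437.13 ppm.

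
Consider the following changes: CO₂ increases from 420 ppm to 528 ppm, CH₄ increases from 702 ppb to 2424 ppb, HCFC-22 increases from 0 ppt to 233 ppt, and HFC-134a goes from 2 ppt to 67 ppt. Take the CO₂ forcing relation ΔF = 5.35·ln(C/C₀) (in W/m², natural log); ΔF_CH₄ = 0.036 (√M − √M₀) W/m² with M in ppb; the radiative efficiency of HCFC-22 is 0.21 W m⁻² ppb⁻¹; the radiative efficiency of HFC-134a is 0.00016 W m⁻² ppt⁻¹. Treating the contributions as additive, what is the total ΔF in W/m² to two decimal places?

CO₂: 5.35 × ln(528/420) = 5.35 × ln(1.25714) = 5.35 × 0.22884 = 1.2243 W/m².
CH₄: 0.036 × (√2424 − √702) = 0.036 × (49.2341 − 26.4953) = 0.036 × 22.7388 = 0.8186 W/m².
HCFC-22: Δ = 233 − 0 = 233 ppt = 0.233 ppb; ΔF = 0.21 × 0.233 = 0.0489 W/m².
HFC-134a: ΔF = 0.00016 × (67 − 2) = 0.00016 × 65 = 0.0104 W/m².
Total ΔF = 1.2243 + 0.8186 + 0.0489 + 0.0104 = 2.1022 W/m².

ΔF = 2.10 W/m²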